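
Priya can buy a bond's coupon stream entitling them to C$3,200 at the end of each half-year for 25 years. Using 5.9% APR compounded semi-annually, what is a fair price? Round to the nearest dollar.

C$83,123

Periodic rate i = 0.059/2 = 0.0295; n = 25 × 2 = 50 periods.
Annuity factor a(50|0.0295) = 25.975838; PV = 3200 × 25.975838 = 83,122.6820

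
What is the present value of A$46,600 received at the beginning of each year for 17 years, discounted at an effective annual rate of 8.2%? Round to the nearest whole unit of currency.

PV = 46600 × [1 − (1+0.082)^(−17)] / 0.082 × (1+i) = 46600 × 9.739311 = 453,851.8931
(annuity-due: payments at period start, so ×(1+i).)

A$453,852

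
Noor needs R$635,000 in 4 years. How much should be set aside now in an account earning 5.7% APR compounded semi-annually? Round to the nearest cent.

i = 0.057/2 = 0.0285 per half-year; n = 4·2 = 8.
PV = 635,000 / (1 + 0.0285)^8 = 635,000 / 1.252087 = 507,153.4183

R$507,153.42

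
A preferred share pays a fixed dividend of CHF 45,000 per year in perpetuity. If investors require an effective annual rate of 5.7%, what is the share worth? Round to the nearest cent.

CHF 789,473.68

PV = PMT / i = 45000 / 0.057 = 789,473.6842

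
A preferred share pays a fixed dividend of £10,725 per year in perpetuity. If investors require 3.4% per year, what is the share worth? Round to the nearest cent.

£315,441.18

PV = PMT / i = 10725 / 0.034 = 315,441.1765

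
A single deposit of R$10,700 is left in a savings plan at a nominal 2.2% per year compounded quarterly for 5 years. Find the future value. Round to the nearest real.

R$11,941

Periodic rate i = 0.022/4 = 0.0055; n = 5 × 4 = 20 periods.
FV = 10,700 × (1 + 0.0055)^20 = 11,940.5760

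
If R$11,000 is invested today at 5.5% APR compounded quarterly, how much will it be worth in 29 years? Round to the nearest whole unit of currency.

Periodic rate i = 0.055/4 = 0.01375; n = 29 × 4 = 116 periods.
11,000 × (1+0.01375)^116 = 11,000 × 4.875067 = 53,625.7381

R$53,626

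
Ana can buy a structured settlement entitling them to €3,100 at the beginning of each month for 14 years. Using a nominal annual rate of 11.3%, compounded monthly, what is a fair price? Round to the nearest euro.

i = 0.113/12 = 0.00941667 per month; n = 14·12 = 168.
PV = PMT · [1 − (1+i)^(−n)] / i × (1+i) = 3100 · 84.995654 = 263,486.5281
(annuity-due: payments at period start, so ×(1+i).)

€263,487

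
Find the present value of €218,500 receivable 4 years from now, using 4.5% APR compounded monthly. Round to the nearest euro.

€182,568

With 12 periods per year: i = 0.00375, n = 48.
Discount factor = (1+0.00375)^(−48) = 0.835551; PV = 218,500 × 0.835551 = 182,567.9939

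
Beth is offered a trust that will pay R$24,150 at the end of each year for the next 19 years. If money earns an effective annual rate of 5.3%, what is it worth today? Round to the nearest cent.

PV = PMT · [1 − (1+i)^(−n)] / i = 24150 · 11.795227 = 284,854.7350

R$284,854.74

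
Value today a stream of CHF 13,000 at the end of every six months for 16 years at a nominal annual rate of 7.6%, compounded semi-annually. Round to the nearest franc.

CHF 238,390

With 2 periods per year: i = 0.038, n = 32.
Annuity factor a(32|0.038) = 18.337660; PV = 13000 × 18.337660 = 238,389.5774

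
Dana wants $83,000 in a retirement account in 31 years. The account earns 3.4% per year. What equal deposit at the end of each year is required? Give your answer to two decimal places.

$1,551.17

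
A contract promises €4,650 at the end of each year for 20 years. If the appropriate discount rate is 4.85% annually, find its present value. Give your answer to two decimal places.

PV = 4650 × [1 − (1+0.0485)^(−20)] / 0.0485 = 4650 × 12.622248 = 58,693.4520

€58,693.45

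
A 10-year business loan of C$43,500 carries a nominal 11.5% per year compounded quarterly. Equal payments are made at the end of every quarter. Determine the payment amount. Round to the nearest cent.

With 4 periods per year: i = 0.02875, n = 40.
PMT = 43500 / ( [1 − (1+0.02875)^(−40)] / 0.02875 ) = 43500 / 23.589049 = 1,844.0760

C$1,844.08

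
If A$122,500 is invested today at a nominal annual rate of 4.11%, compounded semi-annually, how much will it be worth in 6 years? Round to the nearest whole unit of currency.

A$156,368

Periodic rate i = 0.0411/2 = 0.02055; n = 6 × 2 = 12 periods.
FV = 122,500 × (1 + 0.02055)^12 = 156,367.8746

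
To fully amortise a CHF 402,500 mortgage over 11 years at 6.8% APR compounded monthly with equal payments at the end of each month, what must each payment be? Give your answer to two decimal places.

Periodic rate i = 0.068/12 = 0.00566667; n = 11 × 12 = 132 periods.
Annuity-PV factor = 92.768361; PMT = 402500 / 92.768361 = 4,338.7637

CHF 4,338.76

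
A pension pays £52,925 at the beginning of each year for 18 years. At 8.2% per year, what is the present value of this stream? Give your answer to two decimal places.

£529,314.13

PV = PMT · [1 − (1+i)^(−n)] / i × (1+i) = 52925 · 10.001212 = 529,314.1268
Payments are at the start of each period, so multiply by (1+i).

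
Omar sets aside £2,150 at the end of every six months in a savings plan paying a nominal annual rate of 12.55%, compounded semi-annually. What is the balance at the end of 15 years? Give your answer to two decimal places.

£178,432.47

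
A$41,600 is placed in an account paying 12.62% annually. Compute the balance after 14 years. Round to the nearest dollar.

FV = 41,600 × (1 + 0.1262)^14 = 219,639.6043

A$219,640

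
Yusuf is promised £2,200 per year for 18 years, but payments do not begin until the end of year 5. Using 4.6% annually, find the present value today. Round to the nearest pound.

Value one period before first payment (t=4): 2200 × [1 − (1+0.046)^(−18)] / 0.046 = 2200 × 12.063665 = 26,540.0639
PV₀ = 26,540.0639 / (1+0.046)^4 = 26,540.0639 / 1.197090 = 22,170.4867

£22,170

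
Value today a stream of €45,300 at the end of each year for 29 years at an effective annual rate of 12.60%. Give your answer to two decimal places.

PV = PMT · [1 − (1+i)^(−n)] / i = 45300 · 7.682401 = 348,012.7756

€348,012.78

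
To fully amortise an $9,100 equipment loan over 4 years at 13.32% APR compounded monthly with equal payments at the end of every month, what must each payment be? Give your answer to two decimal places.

$245.58

With 12 periods per year: i = 0.0111, n = 48.
PMT = 9100 / ( [1 − (1+0.0111)^(−48)] / 0.0111 ) = 9100 / 37.055438 = 245.5780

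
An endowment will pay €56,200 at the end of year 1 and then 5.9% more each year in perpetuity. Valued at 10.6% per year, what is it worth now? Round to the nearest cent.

PV = D₁/(r − g) = 56200/(0.106 − 0.059) = 1,195,744.6809

€1,195,744.68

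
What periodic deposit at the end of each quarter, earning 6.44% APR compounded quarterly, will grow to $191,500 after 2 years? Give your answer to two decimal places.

$22,620.93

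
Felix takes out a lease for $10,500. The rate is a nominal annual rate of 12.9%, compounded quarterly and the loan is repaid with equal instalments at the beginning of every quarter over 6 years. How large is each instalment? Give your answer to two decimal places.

With 4 periods per year: i = 0.03225, n = 24.
Annuity-PV factor × (1+i) = 17.065441; PMT = 10500 / 17.065441 = 615.2786

$615.28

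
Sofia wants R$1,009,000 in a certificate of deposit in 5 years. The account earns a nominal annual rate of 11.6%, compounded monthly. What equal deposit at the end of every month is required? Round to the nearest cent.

R$12,487.56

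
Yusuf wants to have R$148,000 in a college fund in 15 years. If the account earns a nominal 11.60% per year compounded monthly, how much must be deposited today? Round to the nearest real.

R$26,195

With 12 periods per year: i = 0.00966667, n = 180.
PV = FV·(1+i)^(−n) = 148,000 × 0.176993 = 26,194.9977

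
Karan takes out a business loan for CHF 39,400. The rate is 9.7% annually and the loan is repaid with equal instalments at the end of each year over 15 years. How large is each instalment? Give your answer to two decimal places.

CHF 5,091.68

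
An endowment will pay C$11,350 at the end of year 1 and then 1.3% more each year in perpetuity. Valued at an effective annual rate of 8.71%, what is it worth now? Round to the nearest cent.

C$153,171.39

PV = D₁/(r − g) = 11350/(0.0871 − 0.013) = 153,171.3900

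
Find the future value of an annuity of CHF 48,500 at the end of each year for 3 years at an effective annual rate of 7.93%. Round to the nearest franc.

FV = PMT · [(1+i)^n − 1] / i = 48500 · 3.244188 = 157,343.1418

CHF 157,343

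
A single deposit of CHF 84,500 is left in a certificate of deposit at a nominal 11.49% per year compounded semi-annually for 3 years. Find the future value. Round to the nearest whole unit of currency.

CHF 118,145

With 2 periods per year: i = 0.05745, n = 6.
84,500 × (1+0.05745)^6 = 84,500 × 1.398167 = 118,145.1120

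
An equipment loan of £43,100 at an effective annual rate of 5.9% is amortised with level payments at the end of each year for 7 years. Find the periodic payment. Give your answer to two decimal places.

£7,693.30

Annuity-PV factor = 5.602278; PMT = 43100 / 5.602278 = 7,693.2996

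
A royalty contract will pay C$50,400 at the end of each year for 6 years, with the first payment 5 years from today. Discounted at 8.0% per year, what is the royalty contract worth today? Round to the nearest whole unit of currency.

C$171,257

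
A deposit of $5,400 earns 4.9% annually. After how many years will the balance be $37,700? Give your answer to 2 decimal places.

40.62 years

(1+i)^n = 37700/5400 = 6.98148, so n = ln 6.98148 / ln 1.049 = 40.6223 years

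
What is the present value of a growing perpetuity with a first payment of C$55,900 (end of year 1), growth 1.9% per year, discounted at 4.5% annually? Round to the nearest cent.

PV = D₁/(r − g) = 55900/(0.045 − 0.019) = 2,150,000.0000

C$2,150,000.00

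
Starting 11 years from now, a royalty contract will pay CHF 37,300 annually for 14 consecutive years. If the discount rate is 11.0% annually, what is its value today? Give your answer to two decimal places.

Value one period before first payment (t=10): 37300 × [1 − (1+0.11)^(−14)] / 0.11 = 37300 × 6.981865 = 260,423.5731
PV₀ = 260,423.5731 / (1+0.11)^10 = 260,423.5731 / 2.839421 = 91,717.1403

CHF 91,717.14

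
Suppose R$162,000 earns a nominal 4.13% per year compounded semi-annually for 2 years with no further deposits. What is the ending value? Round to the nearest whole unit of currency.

R$175,801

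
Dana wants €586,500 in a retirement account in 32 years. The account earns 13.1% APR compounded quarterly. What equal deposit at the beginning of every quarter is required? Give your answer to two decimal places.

€305.62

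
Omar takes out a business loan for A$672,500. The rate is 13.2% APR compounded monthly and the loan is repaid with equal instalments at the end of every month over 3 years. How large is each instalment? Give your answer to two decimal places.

A$22,724.02

With 12 periods per year: i = 0.011, n = 36.
PMT = 672500 / ( [1 − (1+0.011)^(−36)] / 0.011 ) = 672500 / 29.594235 = 22,724.0206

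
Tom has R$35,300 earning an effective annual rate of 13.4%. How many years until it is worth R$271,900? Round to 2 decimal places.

16.23 years

(1+i)^n = 271900/35300 = 7.70255, so n = ln 7.70255 / ln 1.134 = 16.2348 years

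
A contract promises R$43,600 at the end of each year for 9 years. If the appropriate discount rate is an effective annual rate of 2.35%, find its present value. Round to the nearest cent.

PV = 43600 × [1 − (1+0.0235)^(−9)] / 0.0235 = 43600 × 8.027569 = 350,002.0182

R$350,002.02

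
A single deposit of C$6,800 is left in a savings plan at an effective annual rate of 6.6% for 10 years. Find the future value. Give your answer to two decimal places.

FV = 6,800 × (1 + 0.066)^10 = 12,884.8972

C$12,884.90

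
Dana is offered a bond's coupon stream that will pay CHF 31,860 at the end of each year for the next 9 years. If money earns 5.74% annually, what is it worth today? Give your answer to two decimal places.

PV = PMT · [1 − (1+i)^(−n)] / i = 31860 · 6.879327 = 219,175.3739

CHF 219,175.37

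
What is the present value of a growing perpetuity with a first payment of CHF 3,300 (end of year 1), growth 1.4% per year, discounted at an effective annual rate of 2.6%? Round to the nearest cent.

PV = PMT / (i − g) = 3300 / (0.026 − 0.014) = 3300 / 0.012000 = 275,000.0000

CHF 275,000.00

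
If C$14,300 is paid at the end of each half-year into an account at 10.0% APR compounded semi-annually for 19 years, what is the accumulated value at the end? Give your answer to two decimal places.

i = 0.1/2 = 0.05 per half-year; n = 19·2 = 38.
Accumulation factor s(38|0.05) = 107.709546; FV = 14300 × 107.709546 = 1,540,246.5049

C$1,540,246.50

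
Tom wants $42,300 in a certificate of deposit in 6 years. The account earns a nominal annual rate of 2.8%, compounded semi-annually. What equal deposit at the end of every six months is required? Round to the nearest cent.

With 2 periods per year: i = 0.014, n = 12.
PMT = 42300 / ( [(1+0.014)^12 − 1] / 0.014 ) = 42300 / 12.968509 = 3,261.7473

$3,261.75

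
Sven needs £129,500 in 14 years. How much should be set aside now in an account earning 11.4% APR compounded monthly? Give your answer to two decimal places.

£26,448.89

i = 0.114/12 = 0.0095 per month; n = 14·12 = 168.
Discount factor = (1+0.0095)^(−168) = 0.204239; PV = 129,500 × 0.204239 = 26,448.8904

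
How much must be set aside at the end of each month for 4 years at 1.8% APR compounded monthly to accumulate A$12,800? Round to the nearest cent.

With 12 periods per year: i = 0.0015, n = 48.
FV-annuity factor = 49.731581; PMT = 12800 / 49.731581 = 257.3817

A$257.38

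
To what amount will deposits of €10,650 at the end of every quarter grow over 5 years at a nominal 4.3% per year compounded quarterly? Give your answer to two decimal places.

€236,222.04

i = 0.043/4 = 0.01075 per quarter; n = 5·4 = 20.
FV = PMT · [(1+i)^n − 1] / i = 10650 · 22.180473 = 236,222.0366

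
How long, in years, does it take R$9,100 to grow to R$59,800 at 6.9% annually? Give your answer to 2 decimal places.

(1+i)^n = 59800/9100 = 6.57143, so n = ln 6.57143 / ln 1.069 = 28.2169 years

28.22 years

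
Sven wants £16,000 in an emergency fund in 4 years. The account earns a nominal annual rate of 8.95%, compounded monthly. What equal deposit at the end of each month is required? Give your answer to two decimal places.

i = 0.0895/12 = 0.00745833 per month; n = 4·12 = 48.
PMT = 16000 / ( [(1+0.00745833)^48 − 1] / 0.00745833 ) = 16000 / 57.461443 = 278.4476

£278.45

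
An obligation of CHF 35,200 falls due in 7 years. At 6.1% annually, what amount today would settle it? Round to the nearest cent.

Discount factor = (1+0.061)^(−7) = 0.660682; PV = 35,200 × 0.660682 = 23,255.9977

CHF 23,256.00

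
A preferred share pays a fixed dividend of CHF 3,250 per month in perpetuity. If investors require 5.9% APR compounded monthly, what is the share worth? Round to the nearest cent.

Periodic rate i = 0.059/12 = 0.00491667.
PV = PMT / i = 3250 / 0.00491667 = 661,016.9492

CHF 661,016.95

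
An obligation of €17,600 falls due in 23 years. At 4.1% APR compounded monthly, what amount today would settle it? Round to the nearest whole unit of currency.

Periodic rate i = 0.041/12 = 0.00341667; n = 23 × 12 = 276 periods.
Discount factor = (1+0.00341667)^(−276) = 0.390084; PV = 17,600 × 0.390084 = 6,865.4817

€6,865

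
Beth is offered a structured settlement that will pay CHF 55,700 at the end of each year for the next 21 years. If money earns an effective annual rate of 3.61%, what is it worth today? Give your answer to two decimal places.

CHF 810,258.80

PV = 55700 × [1 − (1+0.0361)^(−21)] / 0.0361 = 55700 × 14.546837 = 810,258.8039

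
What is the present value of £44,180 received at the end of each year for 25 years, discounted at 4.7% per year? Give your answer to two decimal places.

£641,832.15

PV = 44180 × [1 − (1+0.047)^(−25)] / 0.047 = 44180 × 14.527663 = 641,832.1515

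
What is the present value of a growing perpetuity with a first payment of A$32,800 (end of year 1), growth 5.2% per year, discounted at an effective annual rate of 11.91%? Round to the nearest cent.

A$488,822.65

PV = PMT / (i − g) = 32800 / (0.1191 − 0.052) = 32800 / 0.067100 = 488,822.6528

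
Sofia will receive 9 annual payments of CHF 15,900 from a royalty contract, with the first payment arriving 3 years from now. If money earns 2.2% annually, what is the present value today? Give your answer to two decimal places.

Value one period before first payment (t=2): 15900 × [1 − (1+0.022)^(−9)] / 0.022 = 15900 × 8.084876 = 128,549.5276
PV₀ = 128,549.5276 / (1+0.022)^2 = 128,549.5276 / 1.044484 = 123,074.6738

CHF 123,074.67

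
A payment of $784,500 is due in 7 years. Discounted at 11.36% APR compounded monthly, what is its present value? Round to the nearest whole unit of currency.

Periodic rate i = 0.1136/12 = 0.00946667; n = 7 × 12 = 84 periods.
PV = 784,500 / (1 + 0.00946667)^84 = 784,500 / 2.206615 = 355,521.9287

$355,522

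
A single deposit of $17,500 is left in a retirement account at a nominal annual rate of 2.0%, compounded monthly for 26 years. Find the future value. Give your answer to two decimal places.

i = 0.02/12 = 0.00166667 per month; n = 26·12 = 312.
FV = PV·(1+i)^n = 17,500 × 1.681300 = 29,422.7454

$29,422.75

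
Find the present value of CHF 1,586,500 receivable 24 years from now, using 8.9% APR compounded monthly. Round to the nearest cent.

With 12 periods per year: i = 0.00741667, n = 288.
PV = FV·(1+i)^(−n) = 1,586,500 × 0.119061 = 188,890.5341

CHF 188,890.53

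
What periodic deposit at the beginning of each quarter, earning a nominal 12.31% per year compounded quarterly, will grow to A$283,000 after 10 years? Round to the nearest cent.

i = 0.1231/4 = 0.030775 per quarter; n = 10·4 = 40.
PMT = 283000 / ( [(1+0.030775)^40 − 1] / 0.030775 × (1+i) ) = 283000 / 79.101555 = 3,577.6794

A$3,577.68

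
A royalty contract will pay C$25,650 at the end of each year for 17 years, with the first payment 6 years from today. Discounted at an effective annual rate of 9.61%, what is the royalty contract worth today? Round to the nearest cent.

C$133,245.65

PV at t=5 (ordinary 17-year annuity): 25650 × a(17|0.0961) = 25650 × 8.218954 = 210,816.1732
Discount back 5 years: 210,816.1732 × (1+0.0961)^(−5) = 210,816.1732 × 0.632047 = 133,245.6491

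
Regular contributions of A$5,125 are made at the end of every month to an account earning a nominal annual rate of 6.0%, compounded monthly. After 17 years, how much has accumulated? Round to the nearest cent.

A$1,810,309.44

i = 0.06/12 = 0.005 per month; n = 17·12 = 204.
FV = 5125 × [(1+0.005)^204 − 1] / 0.005 = 5125 × 353.231110 = 1,810,309.4392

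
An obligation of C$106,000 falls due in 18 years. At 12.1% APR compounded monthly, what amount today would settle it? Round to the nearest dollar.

i = 0.121/12 = 0.0100833 per month; n = 18·12 = 216.
PV = 106,000 / (1 + 0.0100833)^216 = 106,000 / 8.732856 = 12,138.0674

C$12,138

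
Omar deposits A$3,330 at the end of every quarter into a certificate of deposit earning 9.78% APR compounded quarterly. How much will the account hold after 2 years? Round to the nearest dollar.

Periodic rate i = 0.0978/4 = 0.02445; n = 2 × 4 = 8 periods.
FV = PMT · [(1+i)^n − 1] / i = 3330 · 8.719120 = 29,034.6707

A$29,035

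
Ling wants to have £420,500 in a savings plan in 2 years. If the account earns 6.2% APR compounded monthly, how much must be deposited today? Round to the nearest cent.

£371,579.83

With 12 periods per year: i = 0.00516667, n = 24.
PV = FV·(1+i)^(−n) = 420,500 × 0.883662 = 371,579.8252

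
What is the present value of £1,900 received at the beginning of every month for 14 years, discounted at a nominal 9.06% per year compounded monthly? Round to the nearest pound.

i = 0.0906/12 = 0.00755 per month; n = 14·12 = 168.
PV = PMT · [1 − (1+i)^(−n)] / i × (1+i) = 1900 · 95.733984 = 181,894.5703
(Beginning-of-period payments → annuity-due factor ×(1+i).)

£181,895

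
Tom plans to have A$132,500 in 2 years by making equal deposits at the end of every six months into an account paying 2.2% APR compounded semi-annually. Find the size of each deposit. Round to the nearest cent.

A$32,583.42

Periodic rate i = 0.022/2 = 0.011; n = 2 × 2 = 4 periods.
FV-annuity factor = 4.066485; PMT = 132500 / 4.066485 = 32,583.4201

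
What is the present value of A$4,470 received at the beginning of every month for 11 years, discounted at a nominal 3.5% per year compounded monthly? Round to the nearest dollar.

A$490,574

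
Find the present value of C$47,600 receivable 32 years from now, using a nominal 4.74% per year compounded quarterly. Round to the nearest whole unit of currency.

i = 0.0474/4 = 0.01185 per quarter; n = 32·4 = 128.
PV = FV·(1+i)^(−n) = 47,600 × 0.221378 = 10,537.5959

C$10,538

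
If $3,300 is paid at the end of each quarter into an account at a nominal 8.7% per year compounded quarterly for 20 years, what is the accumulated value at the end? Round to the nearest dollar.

With 4 periods per year: i = 0.02175, n = 80.
FV = PMT · [(1+i)^n − 1] / i = 3300 · 211.129129 = 696,726.1263

$696,726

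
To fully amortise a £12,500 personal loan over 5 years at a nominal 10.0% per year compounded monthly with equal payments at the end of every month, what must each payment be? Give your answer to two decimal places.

With 12 periods per year: i = 0.00833333, n = 60.
PMT = 12500 / ( [1 − (1+0.00833333)^(−60)] / 0.00833333 ) = 12500 / 47.065369 = 265.5881

£265.59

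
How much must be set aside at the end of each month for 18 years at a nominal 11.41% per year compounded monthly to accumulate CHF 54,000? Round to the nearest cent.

CHF 76.38

With 12 periods per year: i = 0.00950833, n = 216.
FV-annuity factor = 706.978259; PMT = 54000 / 706.978259 = 76.3814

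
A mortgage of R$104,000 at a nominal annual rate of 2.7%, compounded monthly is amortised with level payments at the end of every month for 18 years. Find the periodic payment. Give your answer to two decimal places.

R$608.45

Periodic rate i = 0.027/12 = 0.00225; n = 18 × 12 = 216 periods.
PMT = 104000 / ( [1 − (1+0.00225)^(−216)] / 0.00225 ) = 104000 / 170.925471 = 608.4523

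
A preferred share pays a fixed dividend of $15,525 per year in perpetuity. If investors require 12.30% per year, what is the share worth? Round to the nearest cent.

$126,219.51

PV = C/r = 15525/0.123 = 126,219.5122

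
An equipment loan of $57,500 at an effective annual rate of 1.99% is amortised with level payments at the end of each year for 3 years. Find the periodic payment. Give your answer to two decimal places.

Annuity-PV factor = 2.884445; PMT = 57500 / 2.884445 = 19,934.5101

$19,934.51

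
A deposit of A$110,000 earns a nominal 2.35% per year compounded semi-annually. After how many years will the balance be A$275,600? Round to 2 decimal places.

39.31 years

Periodic rate i = 0.0235/2 = 0.01175.
(1+i)^n = 275600/110000 = 2.50545, so n = ln 2.50545 / ln 1.01175 = 78.6260 half-years
= 78.6260/2 years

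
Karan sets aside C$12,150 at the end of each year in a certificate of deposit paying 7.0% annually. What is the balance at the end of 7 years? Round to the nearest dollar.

C$105,146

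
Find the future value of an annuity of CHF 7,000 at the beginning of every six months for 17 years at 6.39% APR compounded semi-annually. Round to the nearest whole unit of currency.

CHF 432,596

With 2 periods per year: i = 0.03195, n = 34.
FV = PMT · [(1+i)^n − 1] / i × (1+i) = 7000 · 61.799460 = 432,596.2209
(annuity-due: payments at period start, so ×(1+i).)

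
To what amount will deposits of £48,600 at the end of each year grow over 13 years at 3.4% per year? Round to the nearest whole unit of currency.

FV = PMT · [(1+i)^n − 1] / i = 48600 · 16.012519 = 778,208.4191

£778,208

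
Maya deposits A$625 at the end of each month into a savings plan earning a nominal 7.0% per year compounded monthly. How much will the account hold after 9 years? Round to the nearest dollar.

With 12 periods per year: i = 0.00583333, n = 108.
FV = PMT · [(1+i)^n − 1] / i = 625 · 149.858909 = 93,661.8184

A$93,662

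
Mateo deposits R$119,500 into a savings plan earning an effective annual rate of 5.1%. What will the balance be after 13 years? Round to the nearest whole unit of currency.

FV = PV·(1+i)^n = 119,500 × 1.909129 = 228,140.9332

R$228,141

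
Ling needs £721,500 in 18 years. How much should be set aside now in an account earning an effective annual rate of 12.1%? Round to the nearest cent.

Discount factor = (1+0.121)^(−18) = 0.127967; PV = 721,500 × 0.127967 = 92,328.3998

£92,328.40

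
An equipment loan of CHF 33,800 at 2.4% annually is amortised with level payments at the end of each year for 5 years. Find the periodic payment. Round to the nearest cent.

PMT = 33800 / ( [1 − (1+0.024)^(−5)] / 0.024 ) = 33800 / 4.659233 = 7,254.4137

CHF 7,254.41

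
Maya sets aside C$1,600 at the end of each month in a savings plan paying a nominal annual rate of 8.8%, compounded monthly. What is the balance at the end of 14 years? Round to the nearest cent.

C$526,407.92

Periodic rate i = 0.088/12 = 0.00733333; n = 14 × 12 = 168 periods.
Accumulation factor s(168|0.00733333) = 329.004947; FV = 1600 × 329.004947 = 526,407.9159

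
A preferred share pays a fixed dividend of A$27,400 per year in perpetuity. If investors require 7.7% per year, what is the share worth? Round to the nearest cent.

A$355,844.16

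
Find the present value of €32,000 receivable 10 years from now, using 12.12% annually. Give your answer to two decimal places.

PV = 32,000 / (1 + 0.1212)^10 = 32,000 / 3.139286 = 10,193.4005

€10,193.40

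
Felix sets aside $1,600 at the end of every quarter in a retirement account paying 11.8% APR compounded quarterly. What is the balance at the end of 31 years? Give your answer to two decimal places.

$1,940,866.46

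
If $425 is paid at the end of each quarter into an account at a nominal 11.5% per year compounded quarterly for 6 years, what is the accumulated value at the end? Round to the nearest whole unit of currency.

With 4 periods per year: i = 0.02875, n = 24.
FV = PMT · [(1+i)^n − 1] / i = 425 · 33.892366 = 14,404.2556

$14,404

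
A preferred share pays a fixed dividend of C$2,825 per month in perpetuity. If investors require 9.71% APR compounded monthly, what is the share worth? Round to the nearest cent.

C$349,124.61

Periodic rate i = 0.0971/12 = 0.00809167.
PV = PMT / i = 2825 / 0.00809167 = 349,124.6138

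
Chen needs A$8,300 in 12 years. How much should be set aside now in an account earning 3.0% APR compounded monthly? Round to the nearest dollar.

A$5,793

With 12 periods per year: i = 0.0025, n = 144.
PV = 8,300 / (1 + 0.0025)^144 = 8,300 / 1.432686 = 5,793.3156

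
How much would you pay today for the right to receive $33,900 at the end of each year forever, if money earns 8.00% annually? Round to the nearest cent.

PV = PMT / i = 33900 / 0.08 = 423,750.0000

$423,750.00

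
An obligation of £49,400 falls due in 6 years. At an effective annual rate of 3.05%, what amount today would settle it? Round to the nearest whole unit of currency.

Discount factor = (1+0.0305)^(−6) = 0.835049; PV = 49,400 × 0.835049 = 41,251.4266

£41,251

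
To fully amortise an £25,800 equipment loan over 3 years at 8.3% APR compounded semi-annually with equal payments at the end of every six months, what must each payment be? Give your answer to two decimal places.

£4,945.72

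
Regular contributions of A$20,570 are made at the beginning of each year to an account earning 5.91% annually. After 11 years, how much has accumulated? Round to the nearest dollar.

FV = PMT · [(1+i)^n − 1] / i × (1+i) = 20570 · 15.781562 = 324,626.7309
(annuity-due: payments at period start, so ×(1+i).)

A$324,627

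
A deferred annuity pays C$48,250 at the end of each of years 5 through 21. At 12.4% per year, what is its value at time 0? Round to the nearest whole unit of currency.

C$210,369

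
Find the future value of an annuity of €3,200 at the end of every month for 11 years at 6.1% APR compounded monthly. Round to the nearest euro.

With 12 periods per year: i = 0.00508333, n = 132.
Accumulation factor s(132|0.00508333) = 187.449918; FV = 3200 × 187.449918 = 599,839.7384

€599,840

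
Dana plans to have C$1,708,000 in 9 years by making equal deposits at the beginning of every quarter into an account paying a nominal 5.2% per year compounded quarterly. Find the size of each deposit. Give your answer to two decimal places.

C$37,026.12

With 4 periods per year: i = 0.013, n = 36.
FV-annuity factor × (1+i) = 46.129596; PMT = 1.708e+06 / 46.129596 = 37,026.1210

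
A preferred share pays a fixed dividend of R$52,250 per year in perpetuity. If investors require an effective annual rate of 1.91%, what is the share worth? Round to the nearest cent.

R$2,735,602.09

PV = C/r = 52250/0.0191 = 2,735,602.0942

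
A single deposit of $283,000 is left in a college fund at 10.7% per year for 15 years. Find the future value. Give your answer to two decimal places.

$1,300,171.82

FV = 283,000 × (1 + 0.107)^15 = 1,300,171.8195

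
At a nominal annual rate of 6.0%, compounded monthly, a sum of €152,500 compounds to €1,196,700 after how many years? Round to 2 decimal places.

Periodic rate i = 0.06/12 = 0.005.
n = ln(1.1967e+06/152500) / ln(1+0.005) = ln(7.84721) / 0.004988 = 413.0609 months
= 413.0609/12 years

34.42 years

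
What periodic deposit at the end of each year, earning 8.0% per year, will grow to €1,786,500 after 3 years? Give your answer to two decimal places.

€550,301.87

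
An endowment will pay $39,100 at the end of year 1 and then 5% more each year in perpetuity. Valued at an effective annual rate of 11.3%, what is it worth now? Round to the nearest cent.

$620,634.92

PV = PMT / (i − g) = 39100 / (0.113 − 0.05) = 39100 / 0.063000 = 620,634.9206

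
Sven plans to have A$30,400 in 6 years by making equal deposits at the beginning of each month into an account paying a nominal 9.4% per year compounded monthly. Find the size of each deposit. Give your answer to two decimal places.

A$313.44

Periodic rate i = 0.094/12 = 0.00783333; n = 6 × 12 = 72 periods.
FV-annuity factor × (1+i) = 96.987560; PMT = 30400 / 96.987560 = 313.4423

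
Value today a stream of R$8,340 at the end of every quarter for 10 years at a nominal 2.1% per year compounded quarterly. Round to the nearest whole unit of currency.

Periodic rate i = 0.021/4 = 0.00525; n = 10 × 4 = 40 periods.
PV = PMT · [1 − (1+i)^(−n)] / i = 8340 · 35.994353 = 300,192.9067

R$300,193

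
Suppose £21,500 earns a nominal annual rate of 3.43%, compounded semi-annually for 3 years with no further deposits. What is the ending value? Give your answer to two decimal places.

i = 0.0343/2 = 0.01715 per half-year; n = 3·2 = 6.
21,500 × (1+0.01715)^6 = 21,500 × 1.107414 = 23,809.4016

£23,809.40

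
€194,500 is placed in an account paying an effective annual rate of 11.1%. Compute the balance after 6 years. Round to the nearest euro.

FV = PV·(1+i)^n = 194,500 × 1.880548 = 365,766.5276

€365,767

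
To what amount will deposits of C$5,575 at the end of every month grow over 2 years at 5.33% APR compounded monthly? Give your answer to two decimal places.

i = 0.0533/12 = 0.00444167 per month; n = 2·12 = 24.
FV = 5575 × [(1+0.00444167)^24 − 1] / 0.00444167 = 5575 × 25.266778 = 140,862.2884

C$140,862.29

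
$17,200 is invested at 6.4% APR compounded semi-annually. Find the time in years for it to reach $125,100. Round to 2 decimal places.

31.50 years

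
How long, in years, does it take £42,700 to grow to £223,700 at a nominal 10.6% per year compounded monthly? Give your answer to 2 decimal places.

Periodic rate i = 0.106/12 = 0.00883333.
n = ln(223700/42700) / ln(1+0.00883333) = ln(5.23888) / 0.008795 = 188.3106 months
= 188.3106/12 years

15.69 years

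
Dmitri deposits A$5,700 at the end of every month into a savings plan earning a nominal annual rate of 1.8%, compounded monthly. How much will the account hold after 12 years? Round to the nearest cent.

i = 0.018/12 = 0.0015 per month; n = 12·12 = 144.
FV = PMT · [(1+i)^n − 1] / i = 5700 · 160.601025 = 915,425.8425

A$915,425.84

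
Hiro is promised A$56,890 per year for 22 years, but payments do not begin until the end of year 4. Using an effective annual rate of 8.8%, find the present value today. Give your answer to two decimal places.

Value one period before first payment (t=3): 56890 × [1 − (1+0.088)^(−22)] / 0.088 = 56890 × 9.586660 = 545,385.0923
Discount back 3 years: 545,385.0923 × (1+0.088)^(−3) = 545,385.0923 × 0.776450 = 423,464.0791

A$423,464.08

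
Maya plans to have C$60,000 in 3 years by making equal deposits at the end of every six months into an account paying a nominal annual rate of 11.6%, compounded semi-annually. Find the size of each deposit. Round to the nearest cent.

C$8,645.19

Periodic rate i = 0.116/2 = 0.058; n = 3 × 2 = 6 periods.
PMT = 60000 / ( [(1+0.058)^6 − 1] / 0.058 ) = 60000 / 6.940275 = 8,645.1903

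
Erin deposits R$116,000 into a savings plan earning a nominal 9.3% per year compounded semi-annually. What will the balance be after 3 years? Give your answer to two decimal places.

R$152,367.87

i = 0.093/2 = 0.0465 per half-year; n = 3·2 = 6.
FV = 116,000 × (1 + 0.0465)^6 = 152,367.8661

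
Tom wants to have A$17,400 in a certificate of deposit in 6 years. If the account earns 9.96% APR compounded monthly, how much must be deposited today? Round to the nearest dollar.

With 12 periods per year: i = 0.0083, n = 72.
PV = 17,400 / (1 + 0.0083)^72 = 17,400 / 1.813273 = 9,595.9066

A$9,596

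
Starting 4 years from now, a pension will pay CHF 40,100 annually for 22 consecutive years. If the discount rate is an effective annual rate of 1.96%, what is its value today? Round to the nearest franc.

PV at t=3 (ordinary 22-year annuity): 40100 × a(22|0.0196) = 40100 × 17.732405 = 711,069.4557
PV₀ = 711,069.4557 / (1+0.0196)^3 = 711,069.4557 / 1.059960 = 670,845.5501

CHF 670,846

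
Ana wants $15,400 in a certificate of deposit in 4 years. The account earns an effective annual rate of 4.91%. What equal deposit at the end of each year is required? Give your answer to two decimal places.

$3,577.77

FV-annuity factor = 4.304362; PMT = 15400 / 4.304362 = 3,577.7663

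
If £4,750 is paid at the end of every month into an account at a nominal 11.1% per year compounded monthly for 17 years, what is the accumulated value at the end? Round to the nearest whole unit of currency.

£2,846,171

Periodic rate i = 0.111/12 = 0.00925; n = 17 × 12 = 204 periods.
FV = PMT · [(1+i)^n − 1] / i = 4750 · 599.193941 = 2,846,171.2181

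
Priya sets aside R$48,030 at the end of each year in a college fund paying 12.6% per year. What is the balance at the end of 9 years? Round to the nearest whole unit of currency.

FV = 48030 × [(1+0.126)^9 − 1] / 0.126 = 48030 × 15.156206 = 727,952.5583

R$727,953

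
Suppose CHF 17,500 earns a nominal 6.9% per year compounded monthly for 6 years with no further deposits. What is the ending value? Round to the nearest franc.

CHF 26,444

Periodic rate i = 0.069/12 = 0.00575; n = 6 × 12 = 72 periods.
FV = 17,500 × (1 + 0.00575)^72 = 26,443.6267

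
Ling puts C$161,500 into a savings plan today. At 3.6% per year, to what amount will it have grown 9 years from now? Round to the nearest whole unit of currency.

FV = PV·(1+i)^n = 161,500 × 1.374795 = 222,029.3182

C$222,029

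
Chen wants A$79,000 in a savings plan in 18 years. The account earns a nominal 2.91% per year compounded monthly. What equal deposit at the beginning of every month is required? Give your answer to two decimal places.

A$278.04

With 12 periods per year: i = 0.002425, n = 216.
FV-annuity factor × (1+i) = 284.135299; PMT = 79000 / 284.135299 = 278.0366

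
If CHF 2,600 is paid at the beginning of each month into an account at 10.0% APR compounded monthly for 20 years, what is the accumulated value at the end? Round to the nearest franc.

Periodic rate i = 0.1/12 = 0.00833333; n = 20 × 12 = 240 periods.
FV = PMT · [(1+i)^n − 1] / i × (1+i) = 2600 · 765.696910 = 1,990,811.9650
(Beginning-of-period payments → annuity-due factor ×(1+i).)

CHF 1,990,812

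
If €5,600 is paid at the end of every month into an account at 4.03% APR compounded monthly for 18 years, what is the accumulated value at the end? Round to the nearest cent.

i = 0.0403/12 = 0.00335833 per month; n = 18·12 = 216.
FV = 5600 × [(1+0.00335833)^216 − 1] / 0.00335833 = 5600 × 316.540441 = 1,772,626.4678

€1,772,626.47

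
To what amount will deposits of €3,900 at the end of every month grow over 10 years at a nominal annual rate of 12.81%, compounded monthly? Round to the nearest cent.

€941,070.44

Periodic rate i = 0.1281/12 = 0.010675; n = 10 × 12 = 120 periods.
Accumulation factor s(120|0.010675) = 241.300112; FV = 3900 × 241.300112 = 941,070.4373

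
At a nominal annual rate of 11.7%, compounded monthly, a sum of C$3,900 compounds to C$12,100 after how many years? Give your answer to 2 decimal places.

9.72 years

Periodic rate i = 0.117/12 = 0.00975.
(1+i)^n = 12100/3900 = 3.10256, so n = ln 3.10256 / ln 1.00975 = 116.6912 months
= 116.6912/12 years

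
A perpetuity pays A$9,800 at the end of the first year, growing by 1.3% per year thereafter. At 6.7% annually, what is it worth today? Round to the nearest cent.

PV = PMT / (i − g) = 9800 / (0.067 − 0.013) = 9800 / 0.054000 = 181,481.4815

A$181,481.48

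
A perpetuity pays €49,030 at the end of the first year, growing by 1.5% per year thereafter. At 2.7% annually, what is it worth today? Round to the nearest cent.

€4,085,833.33

PV = D₁/(r − g) = 49030/(0.027 − 0.015) = 4,085,833.3333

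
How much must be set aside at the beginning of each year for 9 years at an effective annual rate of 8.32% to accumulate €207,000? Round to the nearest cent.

€15,100.05

FV-annuity factor × (1+i) = 13.708568; PMT = 207000 / 13.708568 = 15,100.0459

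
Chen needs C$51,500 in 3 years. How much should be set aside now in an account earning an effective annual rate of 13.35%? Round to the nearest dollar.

C$35,362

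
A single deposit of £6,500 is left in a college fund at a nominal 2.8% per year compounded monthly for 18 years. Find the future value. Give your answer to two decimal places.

i = 0.028/12 = 0.00233333 per month; n = 18·12 = 216.
6,500 × (1+0.00233333)^216 = 6,500 × 1.654358 = 10,753.3259

£10,753.33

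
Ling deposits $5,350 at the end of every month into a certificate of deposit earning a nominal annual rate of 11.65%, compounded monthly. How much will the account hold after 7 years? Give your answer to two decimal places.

$689,630.84

i = 0.1165/12 = 0.00970833 per month; n = 7·12 = 84.
FV = PMT · [(1+i)^n − 1] / i = 5350 · 128.902961 = 689,630.8401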